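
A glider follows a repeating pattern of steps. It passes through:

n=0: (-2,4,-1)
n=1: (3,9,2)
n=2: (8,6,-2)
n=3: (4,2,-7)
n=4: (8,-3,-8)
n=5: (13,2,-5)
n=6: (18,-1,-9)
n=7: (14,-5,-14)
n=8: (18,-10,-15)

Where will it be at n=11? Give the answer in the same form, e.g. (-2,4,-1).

(24,-12,-21)

The moves between consecutive positions are (+5,+5,+3), (+5,-3,-4), (-4,-4,-5), (+4,-5,-1), (+5,+5,+3), (+5,-3,-4), (-4,-4,-5), (+4,-5,-1); they repeat the 4-cycle [(+5,+5,+3), (+5,-3,-4), (-4,-4,-5), (+4,-5,-1)].
step 9: apply (+5,+5,+3) → (23,-5,-12)
step 10: apply (+5,-3,-4) → (28,-8,-16)
step 11: apply (-4,-4,-5) → (24,-12,-21)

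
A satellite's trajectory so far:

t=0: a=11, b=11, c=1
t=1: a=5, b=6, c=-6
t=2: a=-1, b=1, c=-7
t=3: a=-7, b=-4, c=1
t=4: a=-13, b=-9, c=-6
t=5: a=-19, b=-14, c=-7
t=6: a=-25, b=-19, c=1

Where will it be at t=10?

a=-49, b=-39, c=-6

The a coordinate changes by -6 each step, so at step 10 it is 11 + 10·(-6) = -49.
The b coordinate changes by -5 each step, so at step 10 it is 11 + 10·(-5) = -39.
The c coordinate repeats the cycle [1, -6, -7] with period 3; step 10 mod 3 = 1, giving -6.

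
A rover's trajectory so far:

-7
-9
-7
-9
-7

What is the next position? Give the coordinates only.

The jumps are -2, +2, -2, +2 — a geometric progression with ratio -1.
step 5: -7 − 2 → -9

-9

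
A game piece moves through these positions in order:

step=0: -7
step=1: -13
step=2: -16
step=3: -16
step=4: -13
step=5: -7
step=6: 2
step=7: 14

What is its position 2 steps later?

47

Successive displacements: -6, -3, +0, +3, +6, +9, +12 — each changes by +3.
step 8: 14 + 15 → 29
step 9: 29 + 18 → 47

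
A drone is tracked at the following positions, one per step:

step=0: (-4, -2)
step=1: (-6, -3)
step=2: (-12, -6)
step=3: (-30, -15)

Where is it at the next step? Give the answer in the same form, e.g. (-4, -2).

(-84, -42)

Consecutive displacements (-2, -1), (-6, -3), (-18, -9) scale by a factor of 3 each step.
step 4: (-30, -15) + (-54, -27) → (-84, -42)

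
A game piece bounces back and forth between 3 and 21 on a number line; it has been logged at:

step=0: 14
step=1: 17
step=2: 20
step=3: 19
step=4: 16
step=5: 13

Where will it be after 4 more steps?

5

The value reflects between 3 and 21, moving 3 per step.
  step 6: 13 → 10
  step 7: 10 → 7
  step 8: 7 → 4
  step 9: 4 → 5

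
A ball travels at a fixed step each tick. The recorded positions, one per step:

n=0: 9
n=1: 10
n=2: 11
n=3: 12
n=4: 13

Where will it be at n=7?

16

The position changes by +1 every step.
step 5: 13 + 1 → 14
step 6: 14 + 1 → 15
step 7: 15 + 1 → 16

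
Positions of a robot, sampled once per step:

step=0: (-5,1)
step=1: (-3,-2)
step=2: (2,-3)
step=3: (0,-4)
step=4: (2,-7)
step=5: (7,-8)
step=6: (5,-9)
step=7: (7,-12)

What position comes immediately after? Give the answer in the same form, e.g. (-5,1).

(12,-13)

Differencing gives (+2,-3), (+5,-1), (-2,-1), (+2,-3), (+5,-1), (-2,-1), (+2,-3). This is the pattern (+2,-3), (+5,-1), (-2,-1) repeated.
step 8: apply (+5,-1) → (12,-13)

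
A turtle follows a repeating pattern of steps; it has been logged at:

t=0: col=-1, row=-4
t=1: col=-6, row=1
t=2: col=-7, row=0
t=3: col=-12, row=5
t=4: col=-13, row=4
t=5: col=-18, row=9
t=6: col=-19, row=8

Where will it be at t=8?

col=-25, row=12

Differencing gives (-5,+5), (-1,-1), (-5,+5), (-1,-1), (-5,+5), (-1,-1). This is the pattern (-5,+5), (-1,-1) repeated.
step 7: apply (-5,+5) → col=-24, row=13
step 8: apply (-1,-1) → col=-25, row=12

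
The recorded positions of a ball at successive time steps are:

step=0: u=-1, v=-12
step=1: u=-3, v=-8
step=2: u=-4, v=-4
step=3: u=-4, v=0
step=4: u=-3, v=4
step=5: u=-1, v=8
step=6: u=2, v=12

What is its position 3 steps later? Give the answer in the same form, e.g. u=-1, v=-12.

Successive displacements: (-2, +4), (-1, +4), (+0, +4), (+1, +4), (+2, +4), (+3, +4) — each changes by (+1, +0).
step 7: u=2, v=12 + (+4, +4) → u=6, v=16
step 8: u=6, v=16 + (+5, +4) → u=11, v=20
step 9: u=11, v=20 + (+6, +4) → u=17, v=24

u=17, v=24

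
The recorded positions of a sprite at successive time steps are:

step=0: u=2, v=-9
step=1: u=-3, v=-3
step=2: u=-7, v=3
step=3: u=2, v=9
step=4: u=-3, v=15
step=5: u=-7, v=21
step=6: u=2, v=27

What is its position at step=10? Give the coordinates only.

The u coordinate repeats the cycle [2, -3, -7] with period 3; step 10 mod 3 = 1, giving -3.
The v coordinate changes by +6 each step, so at step 10 it is -9 + 10·(6) = 51.

u=-3, v=51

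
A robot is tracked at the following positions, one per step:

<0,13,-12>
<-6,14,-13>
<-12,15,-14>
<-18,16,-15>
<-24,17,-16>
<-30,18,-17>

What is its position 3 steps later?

<-48,21,-20>

The position changes by <-6,+1,-1> every step.
step 6: <-30,18,-17> + <-6,+1,-1> → <-36,19,-18>
step 7: <-36,19,-18> + <-6,+1,-1> → <-42,20,-19>
step 8: <-42,20,-19> + <-6,+1,-1> → <-48,21,-20>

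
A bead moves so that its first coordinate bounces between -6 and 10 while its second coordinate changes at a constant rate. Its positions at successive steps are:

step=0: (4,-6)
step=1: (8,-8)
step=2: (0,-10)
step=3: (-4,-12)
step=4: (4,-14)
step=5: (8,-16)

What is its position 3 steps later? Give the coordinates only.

(4,-22)

The first coordinate travels 8 per step and bounces off the walls at -6 and 10.
  step 6: 8 → 0
  step 7: 0 → -4
  step 8: -4 → 4
The second coordinate changes by -2 each step: at step 8 it is -22.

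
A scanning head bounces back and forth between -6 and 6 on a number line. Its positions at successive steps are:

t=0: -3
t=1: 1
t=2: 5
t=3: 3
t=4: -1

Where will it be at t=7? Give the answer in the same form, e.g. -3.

The value reflects between -6 and 6, moving 4 per step.
  step 5: -1 → -5
  step 6: -5 → -3
  step 7: -3 → 1

1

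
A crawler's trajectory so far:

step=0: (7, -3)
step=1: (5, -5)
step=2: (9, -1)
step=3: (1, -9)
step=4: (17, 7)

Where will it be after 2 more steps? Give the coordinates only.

(49, 39)

The jumps are (-2, -2), (+4, +4), (-8, -8), (+16, +16) — a geometric progression with ratio -2.
step 5: (17, 7) + (-32, -32) → (-15, -25)
step 6: (-15, -25) + (+64, +64) → (49, 39)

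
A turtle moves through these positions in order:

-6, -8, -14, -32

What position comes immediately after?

The jumps are -2, -6, -18 — a geometric progression with ratio 3.
step 4: -32 − 54 → -86

-86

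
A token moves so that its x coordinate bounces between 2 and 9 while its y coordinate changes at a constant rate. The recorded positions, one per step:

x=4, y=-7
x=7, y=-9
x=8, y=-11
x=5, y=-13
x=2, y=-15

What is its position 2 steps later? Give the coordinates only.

x=8, y=-19

The x coordinate travels 3 per step and bounces off the walls at 2 and 9.
  step 5: 2 → 5
  step 6: 5 → 8
The y coordinate changes by -2 each step: at step 6 it is -19.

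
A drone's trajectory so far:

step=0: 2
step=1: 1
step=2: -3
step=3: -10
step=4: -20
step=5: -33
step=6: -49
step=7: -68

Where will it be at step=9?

Successive displacements: -1, -4, -7, -10, -13, -16, -19 — each changes by -3.
step 8: -68 − 22 → -90
step 9: -90 − 25 → -115

-115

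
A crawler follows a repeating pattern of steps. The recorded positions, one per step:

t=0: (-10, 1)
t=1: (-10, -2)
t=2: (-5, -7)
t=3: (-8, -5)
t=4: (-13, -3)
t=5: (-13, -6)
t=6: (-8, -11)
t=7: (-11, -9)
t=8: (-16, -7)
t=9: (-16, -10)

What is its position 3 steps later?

(-19, -11)

Step-to-step displacements: (+0, -3), (+5, -5), (-3, +2), (-5, +2), (+0, -3), (+5, -5), (-3, +2), (-5, +2), (+0, -3) — a repeating cycle of length 4.
step 10: apply (+5, -5) → (-11, -15)
step 11: apply (-3, +2) → (-14, -13)
step 12: apply (-5, +2) → (-19, -11)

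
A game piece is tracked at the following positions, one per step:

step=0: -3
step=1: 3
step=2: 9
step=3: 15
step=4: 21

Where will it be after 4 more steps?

45

The position changes by +6 every step.
step 5: 21 + 6 → 27
step 6: 27 + 6 → 33
step 7: 33 + 6 → 39
step 8: 39 + 6 → 45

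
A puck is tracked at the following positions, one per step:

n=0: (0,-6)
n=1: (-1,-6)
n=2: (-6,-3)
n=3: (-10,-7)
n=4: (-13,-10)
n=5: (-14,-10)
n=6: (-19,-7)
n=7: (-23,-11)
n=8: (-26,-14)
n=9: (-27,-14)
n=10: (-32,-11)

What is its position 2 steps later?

Differencing gives (-1,+0), (-5,+3), (-4,-4), (-3,-3), (-1,+0), (-5,+3), (-4,-4), (-3,-3), (-1,+0), (-5,+3). This is the pattern (-1,+0), (-5,+3), (-4,-4), (-3,-3) repeated.
step 11: apply (-4,-4) → (-36,-15)
step 12: apply (-3,-3) → (-39,-18)

(-39,-18)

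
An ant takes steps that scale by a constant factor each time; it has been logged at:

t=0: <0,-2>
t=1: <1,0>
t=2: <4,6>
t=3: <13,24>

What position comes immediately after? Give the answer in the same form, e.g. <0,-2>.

<40,78>

The jumps are <+1,+2>, <+3,+6>, <+9,+18> — a geometric progression with ratio 3.
step 4: <13,24> + <+27,+54> → <40,78>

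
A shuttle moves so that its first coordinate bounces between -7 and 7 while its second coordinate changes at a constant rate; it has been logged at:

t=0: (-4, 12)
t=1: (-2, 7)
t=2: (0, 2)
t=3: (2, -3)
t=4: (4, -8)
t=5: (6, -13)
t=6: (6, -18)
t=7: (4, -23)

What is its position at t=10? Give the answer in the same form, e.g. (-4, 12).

(-2, -38)

The first coordinate travels 2 per step and bounces off the walls at -7 and 7.
  step 8: 4 → 2
  step 9: 2 → 0
  step 10: 0 → -2
The second coordinate changes by -5 each step: at step 10 it is -38.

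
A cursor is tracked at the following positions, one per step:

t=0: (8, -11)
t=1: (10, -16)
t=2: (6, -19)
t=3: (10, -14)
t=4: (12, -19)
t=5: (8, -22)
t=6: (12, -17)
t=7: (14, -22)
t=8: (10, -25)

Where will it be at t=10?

(16, -25)

Step-to-step displacements: (+2, -5), (-4, -3), (+4, +5), (+2, -5), (-4, -3), (+4, +5), (+2, -5), (-4, -3) — a repeating cycle of length 3.
step 9: apply (+4, +5) → (14, -20)
step 10: apply (+2, -5) → (16, -25)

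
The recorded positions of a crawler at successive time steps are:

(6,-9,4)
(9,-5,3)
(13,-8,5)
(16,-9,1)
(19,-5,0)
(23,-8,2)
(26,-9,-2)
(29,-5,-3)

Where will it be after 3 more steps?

(39,-5,-6)

The moves between consecutive positions are (+3,+4,-1), (+4,-3,+2), (+3,-1,-4), (+3,+4,-1), (+4,-3,+2), (+3,-1,-4), (+3,+4,-1); they repeat the 3-cycle [(+3,+4,-1), (+4,-3,+2), (+3,-1,-4)].
step 8: apply (+4,-3,+2) → (33,-8,-1)
step 9: apply (+3,-1,-4) → (36,-9,-5)
step 10: apply (+3,+4,-1) → (39,-5,-6)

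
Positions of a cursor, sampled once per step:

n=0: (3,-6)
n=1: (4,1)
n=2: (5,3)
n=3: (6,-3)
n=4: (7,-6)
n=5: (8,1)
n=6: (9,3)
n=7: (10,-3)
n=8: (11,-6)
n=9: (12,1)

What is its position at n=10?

First: linear, +1 per step → 13 at step 10.
Second: cycles through -6, 1, 3, -3 every 4 steps. Step 10 lands at position 2 of the cycle → 3.

(13,3)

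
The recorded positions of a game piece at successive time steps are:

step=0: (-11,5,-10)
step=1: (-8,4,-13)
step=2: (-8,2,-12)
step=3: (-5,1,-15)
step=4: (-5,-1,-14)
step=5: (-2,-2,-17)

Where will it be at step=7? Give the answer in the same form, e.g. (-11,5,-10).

The moves between consecutive positions are (+3,-1,-3), (+0,-2,+1), (+3,-1,-3), (+0,-2,+1), (+3,-1,-3); they repeat the 2-cycle [(+3,-1,-3), (+0,-2,+1)].
step 6: apply (+0,-2,+1) → (-2,-4,-16)
step 7: apply (+3,-1,-3) → (1,-5,-19)

(1,-5,-19)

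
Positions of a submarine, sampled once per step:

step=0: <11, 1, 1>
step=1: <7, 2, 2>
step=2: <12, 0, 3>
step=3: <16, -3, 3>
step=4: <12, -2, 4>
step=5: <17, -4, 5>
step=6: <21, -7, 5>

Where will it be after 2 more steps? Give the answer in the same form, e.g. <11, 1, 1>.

Differencing gives <-4, +1, +1>, <+5, -2, +1>, <+4, -3, +0>, <-4, +1, +1>, <+5, -2, +1>, <+4, -3, +0>. This is the pattern <-4, +1, +1>, <+5, -2, +1>, <+4, -3, +0> repeated.
step 7: apply <-4, +1, +1> → <17, -6, 6>
step 8: apply <+5, -2, +1> → <22, -8, 7>

<22, -8, 7>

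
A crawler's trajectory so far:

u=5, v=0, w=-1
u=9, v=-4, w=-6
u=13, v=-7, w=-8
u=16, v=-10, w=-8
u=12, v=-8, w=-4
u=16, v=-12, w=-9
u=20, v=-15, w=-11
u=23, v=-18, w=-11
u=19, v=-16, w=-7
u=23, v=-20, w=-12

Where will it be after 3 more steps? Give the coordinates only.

u=26, v=-24, w=-10

Step-to-step displacements: (+4, -4, -5), (+4, -3, -2), (+3, -3, +0), (-4, +2, +4), (+4, -4, -5), (+4, -3, -2), (+3, -3, +0), (-4, +2, +4), (+4, -4, -5) — a repeating cycle of length 4.
step 10: apply (+4, -3, -2) → u=27, v=-23, w=-14
step 11: apply (+3, -3, +0) → u=30, v=-26, w=-14
step 12: apply (-4, +2, +4) → u=26, v=-24, w=-10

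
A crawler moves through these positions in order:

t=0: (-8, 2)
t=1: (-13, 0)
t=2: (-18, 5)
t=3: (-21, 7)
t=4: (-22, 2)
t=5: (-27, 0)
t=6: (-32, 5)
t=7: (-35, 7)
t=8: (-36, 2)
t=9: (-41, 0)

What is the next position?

The moves between consecutive positions are (-5, -2), (-5, +5), (-3, +2), (-1, -5), (-5, -2), (-5, +5), (-3, +2), (-1, -5), (-5, -2); they repeat the 4-cycle [(-5, -2), (-5, +5), (-3, +2), (-1, -5)].
step 10: apply (-5, +5) → (-46, 5)

(-46, 5)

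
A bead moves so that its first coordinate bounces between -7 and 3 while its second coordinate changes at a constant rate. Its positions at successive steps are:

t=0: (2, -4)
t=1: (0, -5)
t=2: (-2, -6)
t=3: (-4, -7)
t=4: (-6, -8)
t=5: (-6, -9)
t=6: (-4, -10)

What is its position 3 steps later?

(2, -13)

The first coordinate reflects between -7 and 3, moving 2 per step.
  step 7: -4 → -2
  step 8: -2 → 0
  step 9: 0 → 2
The second coordinate changes by -1 each step: at step 9 it is -13.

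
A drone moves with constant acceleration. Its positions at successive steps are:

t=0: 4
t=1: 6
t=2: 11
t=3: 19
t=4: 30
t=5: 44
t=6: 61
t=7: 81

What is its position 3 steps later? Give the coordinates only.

Taking differences between consecutive positions: +2, +5, +8, +11, +14, +17, +20. These grow by +3 each step.
step 8: 81 + 23 → 104
step 9: 104 + 26 → 130
step 10: 130 + 29 → 159

159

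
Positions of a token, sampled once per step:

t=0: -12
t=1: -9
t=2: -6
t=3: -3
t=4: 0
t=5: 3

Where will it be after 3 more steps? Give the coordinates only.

12

The position changes by +3 every step.
step 6: 3 + 3 → 6
step 7: 6 + 3 → 9
step 8: 9 + 3 → 12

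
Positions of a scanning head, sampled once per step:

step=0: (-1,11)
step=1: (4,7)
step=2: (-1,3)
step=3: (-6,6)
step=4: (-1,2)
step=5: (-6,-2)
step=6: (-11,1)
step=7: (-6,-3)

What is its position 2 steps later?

Step-to-step displacements: (+5,-4), (-5,-4), (-5,+3), (+5,-4), (-5,-4), (-5,+3), (+5,-4) — a repeating cycle of length 3.
step 8: apply (-5,-4) → (-11,-7)
step 9: apply (-5,+3) → (-16,-4)

(-16,-4)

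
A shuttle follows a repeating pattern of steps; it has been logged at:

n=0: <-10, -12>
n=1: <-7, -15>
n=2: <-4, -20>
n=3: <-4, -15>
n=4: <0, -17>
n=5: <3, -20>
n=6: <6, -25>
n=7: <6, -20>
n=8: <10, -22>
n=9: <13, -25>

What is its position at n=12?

<20, -27>

Differencing gives <+3, -3>, <+3, -5>, <+0, +5>, <+4, -2>, <+3, -3>, <+3, -5>, <+0, +5>, <+4, -2>, <+3, -3>. This is the pattern <+3, -3>, <+3, -5>, <+0, +5>, <+4, -2> repeated.
step 10: apply <+3, -5> → <16, -30>
step 11: apply <+0, +5> → <16, -25>
step 12: apply <+4, -2> → <20, -27>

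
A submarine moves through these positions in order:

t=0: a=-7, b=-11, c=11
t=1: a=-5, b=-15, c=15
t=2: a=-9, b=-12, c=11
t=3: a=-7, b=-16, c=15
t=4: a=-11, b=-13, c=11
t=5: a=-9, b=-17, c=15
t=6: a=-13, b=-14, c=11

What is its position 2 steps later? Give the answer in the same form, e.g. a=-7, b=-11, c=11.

a=-15, b=-15, c=11

Differencing gives (+2, -4, +4), (-4, +3, -4), (+2, -4, +4), (-4, +3, -4), (+2, -4, +4), (-4, +3, -4). This is the pattern (+2, -4, +4), (-4, +3, -4) repeated.
step 7: apply (+2, -4, +4) → a=-11, b=-18, c=15
step 8: apply (-4, +3, -4) → a=-15, b=-15, c=11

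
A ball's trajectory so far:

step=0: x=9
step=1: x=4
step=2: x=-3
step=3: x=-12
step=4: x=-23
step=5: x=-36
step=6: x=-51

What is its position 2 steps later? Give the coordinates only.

Successive displacements: -5, -7, -9, -11, -13, -15 — each changes by -2.
step 7: -51 − 17 → x=-68
step 8: -68 − 19 → x=-87

x=-87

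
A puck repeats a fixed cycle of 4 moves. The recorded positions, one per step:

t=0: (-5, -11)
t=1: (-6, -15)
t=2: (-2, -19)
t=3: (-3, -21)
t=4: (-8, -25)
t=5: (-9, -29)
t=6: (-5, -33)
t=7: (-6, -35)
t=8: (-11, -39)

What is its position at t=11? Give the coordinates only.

Step-to-step displacements: (-1, -4), (+4, -4), (-1, -2), (-5, -4), (-1, -4), (+4, -4), (-1, -2), (-5, -4) — a repeating cycle of length 4.
step 9: apply (-1, -4) → (-12, -43)
step 10: apply (+4, -4) → (-8, -47)
step 11: apply (-1, -2) → (-9, -49)

(-9, -49)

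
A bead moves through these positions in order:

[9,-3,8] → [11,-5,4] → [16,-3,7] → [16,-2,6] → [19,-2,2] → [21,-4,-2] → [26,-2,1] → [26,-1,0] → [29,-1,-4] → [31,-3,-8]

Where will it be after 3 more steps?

[39,0,-10]

The moves between consecutive positions are [+2,-2,-4], [+5,+2,+3], [+0,+1,-1], [+3,+0,-4], [+2,-2,-4], [+5,+2,+3], [+0,+1,-1], [+3,+0,-4], [+2,-2,-4]; they repeat the 4-cycle [[+2,-2,-4], [+5,+2,+3], [+0,+1,-1], [+3,+0,-4]].
step 10: apply [+5,+2,+3] → [36,-1,-5]
step 11: apply [+0,+1,-1] → [36,0,-6]
step 12: apply [+3,+0,-4] → [39,0,-10]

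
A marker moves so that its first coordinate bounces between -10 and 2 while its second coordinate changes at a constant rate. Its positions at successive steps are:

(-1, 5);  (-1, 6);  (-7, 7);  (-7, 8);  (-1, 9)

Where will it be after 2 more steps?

(-7, 11)

The first coordinate travels 6 per step and bounces off the walls at -10 and 2.
  step 5: -1 → -1
  step 6: -1 → -7
The second coordinate changes by +1 each step: at step 6 it is 11.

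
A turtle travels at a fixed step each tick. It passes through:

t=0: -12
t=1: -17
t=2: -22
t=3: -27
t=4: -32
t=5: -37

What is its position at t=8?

-52

The position changes by -5 every step.
step 6: -37 − 5 → -42
step 7: -42 − 5 → -47
step 8: -47 − 5 → -52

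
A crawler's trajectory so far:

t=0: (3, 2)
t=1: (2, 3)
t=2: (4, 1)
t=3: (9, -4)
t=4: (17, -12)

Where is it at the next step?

(28, -23)

Successive displacements: (-1, +1), (+2, -2), (+5, -5), (+8, -8) — each changes by (+3, -3).
step 5: (17, -12) + (+11, -11) → (28, -23)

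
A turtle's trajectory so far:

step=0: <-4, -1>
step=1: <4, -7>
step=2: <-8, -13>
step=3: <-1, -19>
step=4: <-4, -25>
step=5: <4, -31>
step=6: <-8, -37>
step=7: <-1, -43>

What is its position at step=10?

<-8, -61>

First: cycles through -4, 4, -8, -1 every 4 steps. Step 10 lands at position 2 of the cycle → -8.
Second: linear, -6 per step → -61 at step 10.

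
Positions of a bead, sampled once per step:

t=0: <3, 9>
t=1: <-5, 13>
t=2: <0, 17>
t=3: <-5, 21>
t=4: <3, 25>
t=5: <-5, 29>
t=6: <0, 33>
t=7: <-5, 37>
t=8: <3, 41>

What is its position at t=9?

The first coordinate repeats the cycle [3, -5, 0, -5] with period 4; step 9 mod 4 = 1, giving -5.
The second coordinate changes by +4 each step, so at step 9 it is 9 + 9·(4) = 45.

<-5, 45>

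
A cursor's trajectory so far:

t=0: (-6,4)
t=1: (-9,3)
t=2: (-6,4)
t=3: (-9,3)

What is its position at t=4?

(-6,4)

Consecutive displacements (-3,-1), (+3,+1), (-3,-1) scale by a factor of -1 each step.
step 4: (-9,3) + (+3,+1) → (-6,4)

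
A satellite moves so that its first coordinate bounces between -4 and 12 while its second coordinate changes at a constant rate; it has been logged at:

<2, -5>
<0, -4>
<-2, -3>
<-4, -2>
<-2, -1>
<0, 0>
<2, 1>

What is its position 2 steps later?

<6, 3>

The first coordinate travels 2 per step and bounces off the walls at -4 and 12.
  step 7: 2 → 4
  step 8: 4 → 6
The second coordinate changes by +1 each step: at step 8 it is 3.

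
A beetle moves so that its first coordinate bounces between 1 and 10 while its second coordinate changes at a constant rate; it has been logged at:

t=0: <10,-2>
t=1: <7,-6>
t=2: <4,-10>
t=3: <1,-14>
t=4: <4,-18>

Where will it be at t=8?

<4,-34>

The first coordinate travels 3 per step and bounces off the walls at 1 and 10.
  step 5: 4 → 7
  step 6: 7 → 10
  step 7: 10 → 7
  step 8: 7 → 4
The second coordinate changes by -4 each step: at step 8 it is -34.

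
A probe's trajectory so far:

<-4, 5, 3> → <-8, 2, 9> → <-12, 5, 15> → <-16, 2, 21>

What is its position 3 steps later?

The first coordinate changes by -4 each step, so at step 6 it is -4 + 6·(-4) = -28.
The second coordinate repeats the cycle [5, 2] with period 2; step 6 mod 2 = 0, giving 5.
The third coordinate changes by +6 each step, so at step 6 it is 3 + 6·(6) = 39.

<-28, 5, 39>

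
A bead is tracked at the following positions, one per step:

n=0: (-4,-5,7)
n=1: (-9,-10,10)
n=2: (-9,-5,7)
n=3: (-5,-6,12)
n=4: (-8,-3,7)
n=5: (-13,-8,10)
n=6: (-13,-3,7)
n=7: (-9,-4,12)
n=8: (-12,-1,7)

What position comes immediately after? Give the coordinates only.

The moves between consecutive positions are (-5,-5,+3), (+0,+5,-3), (+4,-1,+5), (-3,+3,-5), (-5,-5,+3), (+0,+5,-3), (+4,-1,+5), (-3,+3,-5); they repeat the 4-cycle [(-5,-5,+3), (+0,+5,-3), (+4,-1,+5), (-3,+3,-5)].
step 9: apply (-5,-5,+3) → (-17,-6,10)

(-17,-6,10)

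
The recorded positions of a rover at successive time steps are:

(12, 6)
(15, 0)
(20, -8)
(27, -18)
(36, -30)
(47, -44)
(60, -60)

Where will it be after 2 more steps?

First differences are (+3, -6), (+5, -8), (+7, -10), (+9, -12), (+11, -14), (+13, -16); their common second difference is (+2, -2) (constant acceleration).
step 7: (60, -60) + (+15, -18) → (75, -78)
step 8: (75, -78) + (+17, -20) → (92, -98)

(92, -98)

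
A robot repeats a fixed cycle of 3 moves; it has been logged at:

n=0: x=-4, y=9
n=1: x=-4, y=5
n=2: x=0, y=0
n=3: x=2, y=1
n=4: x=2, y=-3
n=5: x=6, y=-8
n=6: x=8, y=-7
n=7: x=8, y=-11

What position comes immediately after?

Step-to-step displacements: (+0, -4), (+4, -5), (+2, +1), (+0, -4), (+4, -5), (+2, +1), (+0, -4) — a repeating cycle of length 3.
step 8: apply (+4, -5) → x=12, y=-16

x=12, y=-16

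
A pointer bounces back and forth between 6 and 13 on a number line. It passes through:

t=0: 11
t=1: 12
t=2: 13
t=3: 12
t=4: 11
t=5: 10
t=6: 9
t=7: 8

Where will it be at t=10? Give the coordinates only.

The value travels 1 per step and bounces off the walls at 6 and 13.
  step 8: 8 → 7
  step 9: 7 → 6
  step 10: 6 → 7

7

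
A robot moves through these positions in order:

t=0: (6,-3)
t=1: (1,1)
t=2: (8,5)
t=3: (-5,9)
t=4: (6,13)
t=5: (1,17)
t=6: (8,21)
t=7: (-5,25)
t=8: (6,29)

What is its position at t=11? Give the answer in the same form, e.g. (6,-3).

(-5,41)

First: cycles through 6, 1, 8, -5 every 4 steps. Step 11 lands at position 3 of the cycle → -5.
Second: linear, +4 per step → 41 at step 11.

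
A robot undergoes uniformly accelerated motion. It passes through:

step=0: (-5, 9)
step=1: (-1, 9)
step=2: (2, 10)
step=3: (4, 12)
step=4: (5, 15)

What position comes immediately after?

First differences are (+4, +0), (+3, +1), (+2, +2), (+1, +3); their common second difference is (-1, +1) (constant acceleration).
step 5: (5, 15) + (+0, +4) → (5, 19)

(5, 19)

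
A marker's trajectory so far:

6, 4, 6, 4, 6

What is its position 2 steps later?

Consecutive displacements -2, +2, -2, +2 scale by a factor of -1 each step.
step 5: 6 − 2 → 4
step 6: 4 + 2 → 6

6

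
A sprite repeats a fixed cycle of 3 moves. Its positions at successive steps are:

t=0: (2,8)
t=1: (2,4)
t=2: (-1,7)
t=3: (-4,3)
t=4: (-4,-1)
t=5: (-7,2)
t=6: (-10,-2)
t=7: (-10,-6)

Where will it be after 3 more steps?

(-16,-11)

Differencing gives (+0,-4), (-3,+3), (-3,-4), (+0,-4), (-3,+3), (-3,-4), (+0,-4). This is the pattern (+0,-4), (-3,+3), (-3,-4) repeated.
step 8: apply (-3,+3) → (-13,-3)
step 9: apply (-3,-4) → (-16,-7)
step 10: apply (+0,-4) → (-16,-11)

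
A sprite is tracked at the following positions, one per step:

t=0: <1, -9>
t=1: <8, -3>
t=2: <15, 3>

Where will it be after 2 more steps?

<29, 15>

The position changes by <+7, +6> every step.
step 3: <15, 3> + <+7, +6> → <22, 9>
step 4: <22, 9> + <+7, +6> → <29, 15>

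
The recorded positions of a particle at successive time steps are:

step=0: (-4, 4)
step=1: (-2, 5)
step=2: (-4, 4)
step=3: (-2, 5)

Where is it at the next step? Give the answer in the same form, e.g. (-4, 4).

Consecutive displacements (+2, +1), (-2, -1), (+2, +1) scale by a factor of -1 each step.
step 4: (-2, 5) + (-2, -1) → (-4, 4)

(-4, 4)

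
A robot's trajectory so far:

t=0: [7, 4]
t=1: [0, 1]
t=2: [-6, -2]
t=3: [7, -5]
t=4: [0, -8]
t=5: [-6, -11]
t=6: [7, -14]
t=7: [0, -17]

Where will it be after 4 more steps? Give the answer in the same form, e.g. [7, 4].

[-6, -29]

First: cycles through 7, 0, -6 every 3 steps. Step 11 lands at position 2 of the cycle → -6.
Second: linear, -3 per step → -29 at step 11.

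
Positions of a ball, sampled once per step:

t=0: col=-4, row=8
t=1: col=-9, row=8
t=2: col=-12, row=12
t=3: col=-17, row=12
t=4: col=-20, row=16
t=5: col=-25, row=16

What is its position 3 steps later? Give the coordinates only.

col=-36, row=24

Step-to-step displacements: (-5,+0), (-3,+4), (-5,+0), (-3,+4), (-5,+0) — a repeating cycle of length 2.
step 6: apply (-3,+4) → col=-28, row=20
step 7: apply (-5,+0) → col=-33, row=20
step 8: apply (-3,+4) → col=-36, row=24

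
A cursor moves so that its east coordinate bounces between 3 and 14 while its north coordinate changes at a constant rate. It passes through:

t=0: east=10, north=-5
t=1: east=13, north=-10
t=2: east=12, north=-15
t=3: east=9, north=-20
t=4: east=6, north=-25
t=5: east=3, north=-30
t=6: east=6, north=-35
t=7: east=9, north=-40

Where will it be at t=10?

The east coordinate travels 3 per step and bounces off the walls at 3 and 14.
  step 8: 9 → 12
  step 9: 12 → 13
  step 10: 13 → 10
The north coordinate changes by -5 each step: at step 10 it is -55.

east=10, north=-55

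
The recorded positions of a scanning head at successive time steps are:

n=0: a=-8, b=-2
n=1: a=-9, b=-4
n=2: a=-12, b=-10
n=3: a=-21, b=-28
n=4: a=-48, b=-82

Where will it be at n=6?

Step-to-step displacements: (-1, -2), (-3, -6), (-9, -18), (-27, -54); each is 3× the previous.
step 5: a=-48, b=-82 + (-81, -162) → a=-129, b=-244
step 6: a=-129, b=-244 + (-243, -486) → a=-372, b=-730

a=-372, b=-730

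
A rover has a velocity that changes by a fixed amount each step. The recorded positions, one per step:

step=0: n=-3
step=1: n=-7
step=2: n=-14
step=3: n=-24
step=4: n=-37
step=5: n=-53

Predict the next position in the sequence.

Successive displacements: -4, -7, -10, -13, -16 — each changes by -3.
step 6: -53 − 19 → n=-72

n=-72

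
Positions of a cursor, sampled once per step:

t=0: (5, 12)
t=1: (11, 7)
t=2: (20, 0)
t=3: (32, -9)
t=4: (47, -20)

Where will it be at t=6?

Successive displacements: (+6, -5), (+9, -7), (+12, -9), (+15, -11) — each changes by (+3, -2).
step 5: (47, -20) + (+18, -13) → (65, -33)
step 6: (65, -33) + (+21, -15) → (86, -48)

(86, -48)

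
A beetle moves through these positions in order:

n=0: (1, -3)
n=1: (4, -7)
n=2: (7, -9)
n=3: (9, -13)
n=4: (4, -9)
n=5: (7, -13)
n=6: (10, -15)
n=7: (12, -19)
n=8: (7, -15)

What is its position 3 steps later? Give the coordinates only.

(15, -25)

Step-to-step displacements: (+3, -4), (+3, -2), (+2, -4), (-5, +4), (+3, -4), (+3, -2), (+2, -4), (-5, +4) — a repeating cycle of length 4.
step 9: apply (+3, -4) → (10, -19)
step 10: apply (+3, -2) → (13, -21)
step 11: apply (+2, -4) → (15, -25)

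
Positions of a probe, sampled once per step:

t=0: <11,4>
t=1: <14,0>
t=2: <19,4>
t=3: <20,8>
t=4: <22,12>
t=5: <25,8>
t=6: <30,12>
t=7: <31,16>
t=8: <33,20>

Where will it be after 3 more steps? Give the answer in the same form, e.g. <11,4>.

<42,24>

Step-to-step displacements: <+3,-4>, <+5,+4>, <+1,+4>, <+2,+4>, <+3,-4>, <+5,+4>, <+1,+4>, <+2,+4> — a repeating cycle of length 4.
step 9: apply <+3,-4> → <36,16>
step 10: apply <+5,+4> → <41,20>
step 11: apply <+1,+4> → <42,24>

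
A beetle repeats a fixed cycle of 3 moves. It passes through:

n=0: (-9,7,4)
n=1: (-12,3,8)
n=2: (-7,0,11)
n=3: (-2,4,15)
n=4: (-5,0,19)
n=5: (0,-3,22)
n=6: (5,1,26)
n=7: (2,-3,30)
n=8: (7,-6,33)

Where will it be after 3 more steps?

Differencing gives (-3,-4,+4), (+5,-3,+3), (+5,+4,+4), (-3,-4,+4), (+5,-3,+3), (+5,+4,+4), (-3,-4,+4), (+5,-3,+3). This is the pattern (-3,-4,+4), (+5,-3,+3), (+5,+4,+4) repeated.
step 9: apply (+5,+4,+4) → (12,-2,37)
step 10: apply (-3,-4,+4) → (9,-6,41)
step 11: apply (+5,-3,+3) → (14,-9,44)

(14,-9,44)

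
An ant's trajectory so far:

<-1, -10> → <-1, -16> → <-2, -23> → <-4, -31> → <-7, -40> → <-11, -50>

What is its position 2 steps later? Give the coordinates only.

Successive displacements: <+0, -6>, <-1, -7>, <-2, -8>, <-3, -9>, <-4, -10> — each changes by <-1, -1>.
step 6: <-11, -50> + <-5, -11> → <-16, -61>
step 7: <-16, -61> + <-6, -12> → <-22, -73>

<-22, -73>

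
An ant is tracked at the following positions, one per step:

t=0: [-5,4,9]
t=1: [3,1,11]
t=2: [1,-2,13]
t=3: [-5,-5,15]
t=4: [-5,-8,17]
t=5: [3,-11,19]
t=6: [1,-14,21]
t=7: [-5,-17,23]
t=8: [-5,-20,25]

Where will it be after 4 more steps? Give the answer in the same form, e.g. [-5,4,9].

First: cycles through -5, 3, 1, -5 every 4 steps. Step 12 lands at position 0 of the cycle → -5.
Second: linear, -3 per step → -32 at step 12.
Third: linear, +2 per step → 33 at step 12.

[-5,-32,33]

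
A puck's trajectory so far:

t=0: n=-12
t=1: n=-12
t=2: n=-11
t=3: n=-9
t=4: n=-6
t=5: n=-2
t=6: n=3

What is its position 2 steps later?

Successive displacements: +0, +1, +2, +3, +4, +5 — each changes by +1.
step 7: 3 + 6 → n=9
step 8: 9 + 7 → n=16

n=16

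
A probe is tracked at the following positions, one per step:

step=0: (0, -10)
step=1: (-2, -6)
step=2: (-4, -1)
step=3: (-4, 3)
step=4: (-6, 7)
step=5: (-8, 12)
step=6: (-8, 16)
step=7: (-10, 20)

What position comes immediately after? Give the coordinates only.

(-12, 25)

Differencing gives (-2, +4), (-2, +5), (+0, +4), (-2, +4), (-2, +5), (+0, +4), (-2, +4). This is the pattern (-2, +4), (-2, +5), (+0, +4) repeated.
step 8: apply (-2, +5) → (-12, 25)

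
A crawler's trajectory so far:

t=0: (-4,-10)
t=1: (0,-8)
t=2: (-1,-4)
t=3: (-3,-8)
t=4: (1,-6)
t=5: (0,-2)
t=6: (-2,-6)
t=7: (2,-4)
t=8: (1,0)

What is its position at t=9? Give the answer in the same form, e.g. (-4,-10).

Step-to-step displacements: (+4,+2), (-1,+4), (-2,-4), (+4,+2), (-1,+4), (-2,-4), (+4,+2), (-1,+4) — a repeating cycle of length 3.
step 9: apply (-2,-4) → (-1,-4)

(-1,-4)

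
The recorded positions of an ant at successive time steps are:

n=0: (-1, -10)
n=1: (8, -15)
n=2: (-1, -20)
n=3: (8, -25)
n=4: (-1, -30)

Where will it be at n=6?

First: cycles through -1, 8 every 2 steps. Step 6 lands at position 0 of the cycle → -1.
Second: linear, -5 per step → -40 at step 6.

(-1, -40)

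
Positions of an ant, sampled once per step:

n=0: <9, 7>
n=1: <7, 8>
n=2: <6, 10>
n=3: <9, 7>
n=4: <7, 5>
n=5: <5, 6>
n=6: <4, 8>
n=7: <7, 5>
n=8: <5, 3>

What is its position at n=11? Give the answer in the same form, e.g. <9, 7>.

<5, 3>

Step-to-step displacements: <-2, +1>, <-1, +2>, <+3, -3>, <-2, -2>, <-2, +1>, <-1, +2>, <+3, -3>, <-2, -2> — a repeating cycle of length 4.
step 9: apply <-2, +1> → <3, 4>
step 10: apply <-1, +2> → <2, 6>
step 11: apply <+3, -3> → <5, 3>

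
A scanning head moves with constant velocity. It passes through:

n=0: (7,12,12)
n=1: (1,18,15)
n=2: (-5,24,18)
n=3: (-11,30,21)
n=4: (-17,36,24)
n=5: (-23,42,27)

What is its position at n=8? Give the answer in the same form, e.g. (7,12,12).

The position changes by (-6,+6,+3) every step.
step 6: (-23,42,27) + (-6,+6,+3) → (-29,48,30)
step 7: (-29,48,30) + (-6,+6,+3) → (-35,54,33)
step 8: (-35,54,33) + (-6,+6,+3) → (-41,60,36)

(-41,60,36)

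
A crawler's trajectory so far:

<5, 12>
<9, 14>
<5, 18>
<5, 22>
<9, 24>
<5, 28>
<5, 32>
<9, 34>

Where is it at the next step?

<5, 38>

The moves between consecutive positions are <+4, +2>, <-4, +4>, <+0, +4>, <+4, +2>, <-4, +4>, <+0, +4>, <+4, +2>; they repeat the 3-cycle [<+4, +2>, <-4, +4>, <+0, +4>].
step 8: apply <-4, +4> → <5, 38>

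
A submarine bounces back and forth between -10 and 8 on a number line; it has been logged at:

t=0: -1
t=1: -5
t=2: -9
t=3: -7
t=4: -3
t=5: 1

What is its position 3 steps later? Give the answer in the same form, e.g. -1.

3

The value travels 4 per step and bounces off the walls at -10 and 8.
  step 6: 1 → 5
  step 7: 5 → 7
  step 8: 7 → 3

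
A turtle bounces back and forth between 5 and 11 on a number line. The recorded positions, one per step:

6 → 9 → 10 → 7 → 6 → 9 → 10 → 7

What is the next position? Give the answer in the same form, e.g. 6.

The value travels 3 per step and bounces off the walls at 5 and 11.
  step 8: 7 → 6

6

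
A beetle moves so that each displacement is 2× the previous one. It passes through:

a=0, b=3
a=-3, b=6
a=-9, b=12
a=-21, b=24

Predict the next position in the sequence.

Step-to-step displacements: (-3, +3), (-6, +6), (-12, +12); each is 2× the previous.
step 4: a=-21, b=24 + (-24, +24) → a=-45, b=48

a=-45, b=48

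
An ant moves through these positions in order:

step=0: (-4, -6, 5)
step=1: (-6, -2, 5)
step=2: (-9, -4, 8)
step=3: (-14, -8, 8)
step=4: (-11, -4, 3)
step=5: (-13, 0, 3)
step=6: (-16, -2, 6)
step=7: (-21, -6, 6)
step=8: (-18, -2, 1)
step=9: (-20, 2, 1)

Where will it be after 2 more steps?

Step-to-step displacements: (-2, +4, +0), (-3, -2, +3), (-5, -4, +0), (+3, +4, -5), (-2, +4, +0), (-3, -2, +3), (-5, -4, +0), (+3, +4, -5), (-2, +4, +0) — a repeating cycle of length 4.
step 10: apply (-3, -2, +3) → (-23, 0, 4)
step 11: apply (-5, -4, +0) → (-28, -4, 4)

(-28, -4, 4)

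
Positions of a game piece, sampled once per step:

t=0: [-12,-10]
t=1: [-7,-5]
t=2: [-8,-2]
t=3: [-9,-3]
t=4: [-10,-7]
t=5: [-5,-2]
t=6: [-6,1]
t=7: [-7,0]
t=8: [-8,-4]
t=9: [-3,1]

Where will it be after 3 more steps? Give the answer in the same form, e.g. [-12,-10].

[-6,-1]

The moves between consecutive positions are [+5,+5], [-1,+3], [-1,-1], [-1,-4], [+5,+5], [-1,+3], [-1,-1], [-1,-4], [+5,+5]; they repeat the 4-cycle [[+5,+5], [-1,+3], [-1,-1], [-1,-4]].
step 10: apply [-1,+3] → [-4,4]
step 11: apply [-1,-1] → [-5,3]
step 12: apply [-1,-4] → [-6,-1]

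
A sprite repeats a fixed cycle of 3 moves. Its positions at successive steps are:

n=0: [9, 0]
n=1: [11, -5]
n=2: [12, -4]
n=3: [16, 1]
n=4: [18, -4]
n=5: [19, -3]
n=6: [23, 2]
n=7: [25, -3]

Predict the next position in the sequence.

[26, -2]

Differencing gives [+2, -5], [+1, +1], [+4, +5], [+2, -5], [+1, +1], [+4, +5], [+2, -5]. This is the pattern [+2, -5], [+1, +1], [+4, +5] repeated.
step 8: apply [+1, +1] → [26, -2]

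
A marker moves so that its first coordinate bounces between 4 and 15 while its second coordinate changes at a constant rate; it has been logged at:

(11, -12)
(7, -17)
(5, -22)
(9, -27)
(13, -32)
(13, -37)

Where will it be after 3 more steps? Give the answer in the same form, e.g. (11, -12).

(7, -52)

The first coordinate travels 4 per step and bounces off the walls at 4 and 15.
  step 6: 13 → 9
  step 7: 9 → 5
  step 8: 5 → 7
The second coordinate changes by -5 each step: at step 8 it is -52.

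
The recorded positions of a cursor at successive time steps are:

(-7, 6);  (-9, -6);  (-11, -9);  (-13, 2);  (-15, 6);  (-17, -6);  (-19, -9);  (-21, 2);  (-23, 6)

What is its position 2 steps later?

(-27, -9)

First: linear, -2 per step → -27 at step 10.
Second: cycles through 6, -6, -9, 2 every 4 steps. Step 10 lands at position 2 of the cycle → -9.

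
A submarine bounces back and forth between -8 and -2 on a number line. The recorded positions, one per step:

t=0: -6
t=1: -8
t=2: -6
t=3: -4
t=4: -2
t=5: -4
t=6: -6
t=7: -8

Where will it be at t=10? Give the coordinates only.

-2

The value travels 2 per step and bounces off the walls at -8 and -2.
  step 8: -8 → -6
  step 9: -6 → -4
  step 10: -4 → -2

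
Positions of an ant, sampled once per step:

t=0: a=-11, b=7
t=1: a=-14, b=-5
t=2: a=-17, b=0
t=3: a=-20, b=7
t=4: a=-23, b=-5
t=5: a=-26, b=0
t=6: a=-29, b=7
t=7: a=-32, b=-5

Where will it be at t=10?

a=-41, b=-5

A: linear, -3 per step → -41 at step 10.
B: cycles through 7, -5, 0 every 3 steps. Step 10 lands at position 1 of the cycle → -5.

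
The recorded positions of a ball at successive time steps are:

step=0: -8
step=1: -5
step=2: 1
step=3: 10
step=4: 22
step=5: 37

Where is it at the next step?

Taking differences between consecutive positions: +3, +6, +9, +12, +15. These grow by +3 each step.
step 6: 37 + 18 → 55

55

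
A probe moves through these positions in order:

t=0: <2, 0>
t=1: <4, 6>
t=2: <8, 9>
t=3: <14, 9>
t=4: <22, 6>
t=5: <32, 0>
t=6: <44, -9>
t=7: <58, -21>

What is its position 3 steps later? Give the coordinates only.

Taking differences between consecutive positions: <+2, +6>, <+4, +3>, <+6, +0>, <+8, -3>, <+10, -6>, <+12, -9>, <+14, -12>. These grow by <+2, -3> each step.
step 8: <58, -21> + <+16, -15> → <74, -36>
step 9: <74, -36> + <+18, -18> → <92, -54>
step 10: <92, -54> + <+20, -21> → <112, -75>

<112, -75>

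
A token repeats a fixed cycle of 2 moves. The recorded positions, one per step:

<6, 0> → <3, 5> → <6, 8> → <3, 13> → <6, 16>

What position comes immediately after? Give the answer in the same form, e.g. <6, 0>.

Step-to-step displacements: <-3, +5>, <+3, +3>, <-3, +5>, <+3, +3> — a repeating cycle of length 2.
step 5: apply <-3, +5> → <3, 21>

<3, 21>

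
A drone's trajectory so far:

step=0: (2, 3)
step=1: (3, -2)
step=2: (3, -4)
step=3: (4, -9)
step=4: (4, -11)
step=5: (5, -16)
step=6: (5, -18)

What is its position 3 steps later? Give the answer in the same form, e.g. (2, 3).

(7, -30)

Differencing gives (+1, -5), (+0, -2), (+1, -5), (+0, -2), (+1, -5), (+0, -2). This is the pattern (+1, -5), (+0, -2) repeated.
step 7: apply (+1, -5) → (6, -23)
step 8: apply (+0, -2) → (6, -25)
step 9: apply (+1, -5) → (7, -30)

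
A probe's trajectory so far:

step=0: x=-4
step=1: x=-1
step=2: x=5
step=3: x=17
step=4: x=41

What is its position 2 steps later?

The jumps are +3, +6, +12, +24 — a geometric progression with ratio 2.
step 5: 41 + 48 → x=89
step 6: 89 + 96 → x=185

x=185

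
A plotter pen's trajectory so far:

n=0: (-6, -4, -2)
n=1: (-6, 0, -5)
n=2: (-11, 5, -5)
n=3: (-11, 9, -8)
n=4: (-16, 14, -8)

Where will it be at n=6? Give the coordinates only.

(-21, 23, -11)

Differencing gives (+0, +4, -3), (-5, +5, +0), (+0, +4, -3), (-5, +5, +0). This is the pattern (+0, +4, -3), (-5, +5, +0) repeated.
step 5: apply (+0, +4, -3) → (-16, 18, -11)
step 6: apply (-5, +5, +0) → (-21, 23, -11)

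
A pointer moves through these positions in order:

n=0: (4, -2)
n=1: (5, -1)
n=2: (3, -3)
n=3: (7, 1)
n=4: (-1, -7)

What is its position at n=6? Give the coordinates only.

(-17, -23)

The jumps are (+1, +1), (-2, -2), (+4, +4), (-8, -8) — a geometric progression with ratio -2.
step 5: (-1, -7) + (+16, +16) → (15, 9)
step 6: (15, 9) + (-32, -32) → (-17, -23)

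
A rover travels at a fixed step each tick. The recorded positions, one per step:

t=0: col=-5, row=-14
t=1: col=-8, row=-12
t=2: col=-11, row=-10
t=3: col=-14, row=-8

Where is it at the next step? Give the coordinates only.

col=-17, row=-6

Constant displacement of (-3,+2) per step.
step 4: col=-14, row=-8 + (-3,+2) → col=-17, row=-6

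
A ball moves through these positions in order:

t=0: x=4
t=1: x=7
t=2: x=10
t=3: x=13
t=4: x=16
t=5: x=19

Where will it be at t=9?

x=31

The position changes by +3 every step.
step 6: 19 + 3 → x=22
step 7: 22 + 3 → x=25
step 8: 25 + 3 → x=28
step 9: 28 + 3 → x=31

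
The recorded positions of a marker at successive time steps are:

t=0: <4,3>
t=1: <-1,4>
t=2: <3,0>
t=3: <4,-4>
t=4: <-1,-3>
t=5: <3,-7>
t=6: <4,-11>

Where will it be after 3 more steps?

<4,-18>

Differencing gives <-5,+1>, <+4,-4>, <+1,-4>, <-5,+1>, <+4,-4>, <+1,-4>. This is the pattern <-5,+1>, <+4,-4>, <+1,-4> repeated.
step 7: apply <-5,+1> → <-1,-10>
step 8: apply <+4,-4> → <3,-14>
step 9: apply <+1,-4> → <4,-18>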